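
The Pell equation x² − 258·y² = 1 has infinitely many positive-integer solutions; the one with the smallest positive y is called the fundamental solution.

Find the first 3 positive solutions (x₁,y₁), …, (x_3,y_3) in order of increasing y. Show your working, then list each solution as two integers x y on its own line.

257 16
132097 8224
67897601 4227120

√258 = [16; 16,32, …], period ℓ=2 (even) → k=1
step 0: (16, 1)  from 16·(1,0) + (0,1)
step 1: (257, 16)  from 16·(16,1) + (1,0)
→ (257, 16).  Check: 257²=66049, 258·16²=66048, difference 1.
k=2:  x_2 = 257·257+258·16·16 = 132097,  y_2 = 257·16+16·257 = 8224
k=3:  x_3 = 257·132097+258·16·8224 = 67897601,  y_3 = 257·8224+16·132097 = 4227120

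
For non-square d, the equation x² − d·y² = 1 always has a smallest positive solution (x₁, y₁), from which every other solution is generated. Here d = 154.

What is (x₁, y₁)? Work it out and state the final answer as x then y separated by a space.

d=154: √d = [12; 2,2,3,1,2,1,3,2,2,24] (ℓ=10, even), read p_9/q_9
step 0: (12, 1)  from 12·(1,0) + (0,1)
step 1: (25, 2)  from 2·(12,1) + (1,0)
…
step 5: (757, 61)  from 2·(273,22) + (211,17)
step 6: (1030, 83)  from 1·(757,61) + (273,22)
…
step 8: (8724, 703)  from 2·(3847,310) + (1030,83)
step 9: (21295, 1716)  from 2·(8724,703) + (3847,310)
fundamental: x₁=21295, y₁=1716  (since 453477025 − 154·2944656 = 1)

21295 1716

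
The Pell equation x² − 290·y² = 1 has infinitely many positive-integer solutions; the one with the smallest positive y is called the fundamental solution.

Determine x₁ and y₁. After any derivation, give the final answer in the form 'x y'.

579 34

[17; 34] for √290; ℓ=1 ⇒ convergent index 1
k=0  a_k=17  p_k/q_k = 17/1
k=1  a_k=34  p_k/q_k = 579/34
→ (579, 34).  Check: 579²=335241, 290·34²=335240, difference 1.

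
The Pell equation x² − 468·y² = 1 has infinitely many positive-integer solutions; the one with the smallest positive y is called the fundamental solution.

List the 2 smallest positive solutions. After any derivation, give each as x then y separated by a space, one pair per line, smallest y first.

649 30
842401 38940

[21; 1,1,1,2,1,1,1,42] for √468; ℓ=8 ⇒ convergent index 7
step 0: (21, 1)  from 21·(1,0) + (0,1)
step 1: (22, 1)  from 1·(21,1) + (1,0)
…
step 3: (65, 3)  from 1·(43,2) + (22,1)
step 4: (173, 8)  from 2·(65,3) + (43,2)
step 5: (238, 11)  from 1·(173,8) + (65,3)
step 6: (411, 19)  from 1·(238,11) + (173,8)
step 7: (649, 30)  from 1·(411,19) + (238,11)
→ (649, 30).  Check: 649²=421201, 468·30²=421200, difference 1.
(x_2, y_2) = (649·649 + 468·30·30, 649·30 + 30·649) = (842401, 38940)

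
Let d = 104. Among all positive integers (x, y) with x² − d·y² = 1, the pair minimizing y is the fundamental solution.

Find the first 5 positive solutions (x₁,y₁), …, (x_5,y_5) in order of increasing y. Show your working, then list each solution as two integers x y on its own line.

√104 = [10; 5,20, …], period ℓ=2 (even) → k=1
step 0: (10, 1)  from 10·(1,0) + (0,1)
step 1: (51, 5)  from 5·(10,1) + (1,0)
(x₁, y₁) = (51, 5);  51² − 104·5² = 1 ✓
n=2: (51,5)∘(51,5) = (51·51+104·5·5, 51·5+5·51) = (5201,510)
n=3: (5201,510)∘(51,5) = (51·5201+104·5·510, 51·510+5·5201) = (530451,52015)
n=4: (530451,52015)∘(51,5) = (51·530451+104·5·52015, 51·52015+5·530451) = (54100801,5305020)
n=5: (54100801,5305020)∘(51,5) = (51·54100801+104·5·5305020, 51·5305020+5·54100801) = (5517751251,541060025)

51 5
5201 510
530451 52015
54100801 5305020
5517751251 541060025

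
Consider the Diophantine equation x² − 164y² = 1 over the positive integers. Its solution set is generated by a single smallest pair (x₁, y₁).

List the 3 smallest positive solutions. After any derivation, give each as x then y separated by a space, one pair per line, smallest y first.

2049 160
8396801 655680
34410088449 2686976480

√164 → a₀=12, period (1,4,6,4,1,24); ℓ=6 even so k=5
i=0: a=12 ⇒ p=12, q=1
…
i=2: a=4 ⇒ p=64, q=5
i=3: a=6 ⇒ p=397, q=31
i=4: a=4 ⇒ p=1652, q=129
i=5: a=1 ⇒ p=2049, q=160
→ (2049, 160).  Check: 2049²=4198401, 164·160²=4198400, difference 1.
(x_2, y_2) = (2049·2049 + 164·160·160, 2049·160 + 160·2049) = (8396801, 655680)
(x_3, y_3) = (2049·8396801 + 164·160·655680, 2049·655680 + 160·8396801) = (34410088449, 2686976480)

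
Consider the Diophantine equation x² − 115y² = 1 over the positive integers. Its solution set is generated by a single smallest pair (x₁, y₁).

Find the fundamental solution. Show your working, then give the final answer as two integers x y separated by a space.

[10; 1,2,1,1,1,1,1,2,1,20] for √115; ℓ=10 ⇒ convergent index 9
k=0  a_k=10  p_k/q_k = 10/1
k=1  a_k=1  p_k/q_k = 11/1
k=2  a_k=2  p_k/q_k = 32/3
…
k=4  a_k=1  p_k/q_k = 75/7
…
k=6  a_k=1  p_k/q_k = 193/18
k=7  a_k=1  p_k/q_k = 311/29
k=8  a_k=2  p_k/q_k = 815/76
k=9  a_k=1  p_k/q_k = 1126/105
→ (1126, 105).  Check: 1126²=1267876, 115·105²=1267875, difference 1.

1126 105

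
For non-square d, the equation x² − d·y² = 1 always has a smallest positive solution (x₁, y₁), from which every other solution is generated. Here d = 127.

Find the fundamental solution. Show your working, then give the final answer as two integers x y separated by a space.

4730624 419775

√127 = [11; 3,1,2,2,7,11,7,2,2,1,3,22, …], period ℓ=12 (even) → k=11
k=0  a_k=11  p_k/q_k = 11/1
…
k=8  a_k=2  p_k/q_k = 367620/32621
…
k=10  a_k=1  p_k/q_k = 1274561/113099
k=11  a_k=3  p_k/q_k = 4730624/419775
(x₁, y₁) = (4730624, 419775);  4730624² − 127·419775² = 1 ✓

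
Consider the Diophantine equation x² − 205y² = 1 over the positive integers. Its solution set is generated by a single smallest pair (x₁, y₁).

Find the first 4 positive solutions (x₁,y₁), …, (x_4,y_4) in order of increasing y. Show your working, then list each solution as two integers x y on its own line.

39689 2772
3150433441 220035816
250075105640009 17466002999676
19850461732342200961 1386416385888245712

[14; 3,6,1,4,1,6,3,28] for √205; ℓ=8 ⇒ convergent index 7
a_0=14:  p_0=14·1+0=14,  q_0=14·0+1=1
…
a_5=1:  p_5=1·1532+315=1847,  q_5=1·107+22=129
a_6=6:  p_6=6·1847+1532=12614,  q_6=6·129+107=881
a_7=3:  p_7=3·12614+1847=39689,  q_7=3·881+129=2772
(x₁, y₁) = (39689, 2772);  39689² − 205·2772² = 1 ✓
n=2: (39689,2772)∘(39689,2772) = (39689·39689+205·2772·2772, 39689·2772+2772·39689) = (3150433441,220035816)
n=3: (3150433441,220035816)∘(39689,2772) = (39689·3150433441+205·2772·220035816, 39689·220035816+2772·3150433441) = (250075105640009,17466002999676)
n=4: (250075105640009,17466002999676)∘(39689,2772) = (39689·250075105640009+205·2772·17466002999676, 39689·17466002999676+2772·250075105640009) = (19850461732342200961,1386416385888245712)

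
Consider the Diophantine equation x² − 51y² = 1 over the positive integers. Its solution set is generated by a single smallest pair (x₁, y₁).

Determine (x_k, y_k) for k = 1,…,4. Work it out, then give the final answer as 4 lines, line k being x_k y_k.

50 7
4999 700
499850 69993
49980001 6998600

√51 = [7; 7,14, …], period ℓ=2 (even) → k=1
a_0=7:  p_0=7·1+0=7,  q_0=7·0+1=1
a_1=7:  p_1=7·7+1=50,  q_1=7·1+0=7
(x₁, y₁) = (50, 7);  50² − 51·7² = 1 ✓
n=2: (50,7)∘(50,7) = (50·50+51·7·7, 50·7+7·50) = (4999,700)
n=3: (4999,700)∘(50,7) = (50·4999+51·7·700, 50·700+7·4999) = (499850,69993)
n=4: (499850,69993)∘(50,7) = (50·499850+51·7·69993, 50·69993+7·499850) = (49980001,6998600)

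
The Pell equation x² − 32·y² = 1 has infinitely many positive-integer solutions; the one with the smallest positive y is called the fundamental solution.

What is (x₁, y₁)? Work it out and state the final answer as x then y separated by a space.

17 3

√32 → a₀=5, period (1,1,1,10); ℓ=4 even so k=3
i=0: a=5 ⇒ p=5, q=1
i=1: a=1 ⇒ p=6, q=1
i=2: a=1 ⇒ p=11, q=2
i=3: a=1 ⇒ p=17, q=3
fundamental: x₁=17, y₁=3  (since 289 − 32·9 = 1)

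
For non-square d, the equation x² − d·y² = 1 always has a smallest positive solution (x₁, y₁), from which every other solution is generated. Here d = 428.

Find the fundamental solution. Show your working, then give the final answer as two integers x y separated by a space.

√428 = [20; 1,2,4,1,5,10,5,1,4,2,1,40, …], period ℓ=12 (even) → k=11
k=0  a_k=20  p_k/q_k = 20/1
k=1  a_k=1  p_k/q_k = 21/1
…
k=4  a_k=1  p_k/q_k = 331/16
…
k=6  a_k=10  p_k/q_k = 19571/946
k=7  a_k=5  p_k/q_k = 99779/4823
…
k=10  a_k=2  p_k/q_k = 1273708/61567
k=11  a_k=1  p_k/q_k = 1850887/89466
(x₁, y₁) = (1850887, 89466);  1850887² − 428·89466² = 1 ✓

1850887 89466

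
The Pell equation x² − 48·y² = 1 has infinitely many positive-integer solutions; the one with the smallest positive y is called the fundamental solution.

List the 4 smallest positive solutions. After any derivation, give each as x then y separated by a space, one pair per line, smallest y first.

7 1
97 14
1351 195
18817 2716

[6; 1,12] for √48; ℓ=2 ⇒ convergent index 1
step 0: (6, 1)  from 6·(1,0) + (0,1)
step 1: (7, 1)  from 1·(6,1) + (1,0)
fundamental: x₁=7, y₁=1  (since 49 − 48·1 = 1)
n=2: (7,1)∘(7,1) = (7·7+48·1·1, 7·1+1·7) = (97,14)
n=3: (97,14)∘(7,1) = (7·97+48·1·14, 7·14+1·97) = (1351,195)
n=4: (1351,195)∘(7,1) = (7·1351+48·1·195, 7·195+1·1351) = (18817,2716)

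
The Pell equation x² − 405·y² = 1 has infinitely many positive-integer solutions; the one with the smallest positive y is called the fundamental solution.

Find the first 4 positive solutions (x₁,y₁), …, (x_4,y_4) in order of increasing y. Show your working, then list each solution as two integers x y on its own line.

d=405: √d = [20; 8,40] (ℓ=2, even), read p_1/q_1
step 0: (20, 1)  from 20·(1,0) + (0,1)
step 1: (161, 8)  from 8·(20,1) + (1,0)
fundamental: x₁=161, y₁=8  (since 25921 − 405·64 = 1)
(x_2, y_2) = (161·161 + 405·8·8, 161·8 + 8·161) = (51841, 2576)
(x_3, y_3) = (161·51841 + 405·8·2576, 161·2576 + 8·51841) = (16692641, 829464)
(x_4, y_4) = (161·16692641 + 405·8·829464, 161·829464 + 8·16692641) = (5374978561, 267084832)

161 8
51841 2576
16692641 829464
5374978561 267084832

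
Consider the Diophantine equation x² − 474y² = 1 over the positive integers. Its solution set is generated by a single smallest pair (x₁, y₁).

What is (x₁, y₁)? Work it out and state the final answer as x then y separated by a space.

193549 8890

√474 = [21; 1,3,2,1,1,…,3,1,42, …], period ℓ=14 (even) → k=13
step 0: (21, 1)  from 21·(1,0) + (0,1)
step 1: (22, 1)  from 1·(21,1) + (1,0)
…
step 4: (283, 13)  from 1·(196,9) + (87,4)
step 5: (479, 22)  from 1·(283,13) + (196,9)
step 6: (762, 35)  from 1·(479,22) + (283,13)
step 7: (5051, 232)  from 6·(762,35) + (479,22)
step 8: (5813, 267)  from 1·(5051,232) + (762,35)
step 9: (10864, 499)  from 1·(5813,267) + (5051,232)
step 10: (16677, 766)  from 1·(10864,499) + (5813,267)
step 11: (44218, 2031)  from 2·(16677,766) + (10864,499)
step 12: (149331, 6859)  from 3·(44218,2031) + (16677,766)
step 13: (193549, 8890)  from 1·(149331,6859) + (44218,2031)
→ (193549, 8890).  Check: 193549²=37461215401, 474·8890²=37461215400, difference 1.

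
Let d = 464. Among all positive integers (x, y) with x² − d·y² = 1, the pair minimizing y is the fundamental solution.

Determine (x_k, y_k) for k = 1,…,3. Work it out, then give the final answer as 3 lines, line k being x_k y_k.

9801 455
192119201 8918910
3765920568201 174828473365

d=464: √d = [21; 1,1,5,1,1,1,5,1,1,42] (ℓ=10, even), read p_9/q_9
k=0  a_k=21  p_k/q_k = 21/1
…
k=2  a_k=1  p_k/q_k = 43/2
…
k=5  a_k=1  p_k/q_k = 517/24
k=6  a_k=1  p_k/q_k = 797/37
k=7  a_k=5  p_k/q_k = 4502/209
k=8  a_k=1  p_k/q_k = 5299/246
k=9  a_k=1  p_k/q_k = 9801/455
→ (9801, 455).  Check: 9801²=96059601, 464·455²=96059600, difference 1.
(9801+455√464)^2 = 192119201 + 8918910√464
(9801+455√464)^3 = 3765920568201 + 174828473365√464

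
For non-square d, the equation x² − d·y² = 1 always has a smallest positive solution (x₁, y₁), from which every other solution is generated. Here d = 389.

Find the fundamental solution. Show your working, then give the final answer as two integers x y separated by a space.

√389 = [19; 1,2,1,1,1,1,2,1,38, …], period ℓ=9 (odd) → k=17
i=0: a=19 ⇒ p=19, q=1
i=1: a=1 ⇒ p=20, q=1
i=2: a=2 ⇒ p=59, q=3
i=3: a=1 ⇒ p=79, q=4
…
i=5: a=1 ⇒ p=217, q=11
i=6: a=1 ⇒ p=355, q=18
i=7: a=2 ⇒ p=927, q=47
i=8: a=1 ⇒ p=1282, q=65
i=9: a=38 ⇒ p=49643, q=2517
i=10: a=1 ⇒ p=50925, q=2582
i=11: a=2 ⇒ p=151493, q=7681
i=12: a=1 ⇒ p=202418, q=10263
…
i=14: a=1 ⇒ p=556329, q=28207
i=15: a=1 ⇒ p=910240, q=46151
i=16: a=2 ⇒ p=2376809, q=120509
i=17: a=1 ⇒ p=3287049, q=166660
(x₁, y₁) = (3287049, 166660);  3287049² − 389·166660² = 1 ✓

3287049 166660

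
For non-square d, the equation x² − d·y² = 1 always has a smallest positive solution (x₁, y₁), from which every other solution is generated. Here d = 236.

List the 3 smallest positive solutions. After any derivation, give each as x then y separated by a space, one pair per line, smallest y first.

√236 = [15; 2,1,3,5,1,6,1,5,3,1,2,30, …], period ℓ=12 (even) → k=11
a_0=15:  p_0=15·1+0=15,  q_0=15·0+1=1
…
a_2=1:  p_2=1·31+15=46,  q_2=1·2+1=3
a_3=3:  p_3=3·46+31=169,  q_3=3·3+2=11
a_4=5:  p_4=5·169+46=891,  q_4=5·11+3=58
a_5=1:  p_5=1·891+169=1060,  q_5=1·58+11=69
a_6=6:  p_6=6·1060+891=7251,  q_6=6·69+58=472
a_7=1:  p_7=1·7251+1060=8311,  q_7=1·472+69=541
…
a_9=3:  p_9=3·48806+8311=154729,  q_9=3·3177+541=10072
a_10=1:  p_10=1·154729+48806=203535,  q_10=1·10072+3177=13249
a_11=2:  p_11=2·203535+154729=561799,  q_11=2·13249+10072=36570
→ (561799, 36570).  Check: 561799²=315618116401, 236·36570²=315618116400, difference 1.
k=2:  x_2 = 561799·561799+236·36570·36570 = 631236232801,  y_2 = 561799·36570+36570·561799 = 41089978860
k=3:  x_3 = 561799·631236232801+236·36570·41089978860 = 709255768702176199,  y_3 = 561799·41089978860+36570·631236232801 = 46168618067101710

561799 36570
631236232801 41089978860
709255768702176199 46168618067101710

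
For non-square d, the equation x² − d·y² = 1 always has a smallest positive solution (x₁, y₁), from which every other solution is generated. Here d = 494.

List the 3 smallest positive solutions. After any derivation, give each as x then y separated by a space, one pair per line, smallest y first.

d=494: √d = [22; 4,2,2,1,2,1,2,2,4,44] (ℓ=10, even), read p_9/q_9
a_0=22:  p_0=22·1+0=22,  q_0=22·0+1=1
a_1=4:  p_1=4·22+1=89,  q_1=4·1+0=4
…
a_5=2:  p_5=2·689+489=1867,  q_5=2·31+22=84
a_6=1:  p_6=1·1867+689=2556,  q_6=1·84+31=115
…
a_8=2:  p_8=2·6979+2556=16514,  q_8=2·314+115=743
a_9=4:  p_9=4·16514+6979=73035,  q_9=4·743+314=3286
→ (73035, 3286).  Check: 73035²=5334111225, 494·3286²=5334111224, difference 1.
n=2: (73035,3286)∘(73035,3286) = (73035·73035+494·3286·3286, 73035·3286+3286·73035) = (10668222449,479986020)
n=3: (10668222449,479986020)∘(73035,3286) = (73035·10668222449+494·3286·479986020, 73035·479986020+3286·10668222449) = (1558307253052395,70111557938114)

73035 3286
10668222449 479986020
1558307253052395 70111557938114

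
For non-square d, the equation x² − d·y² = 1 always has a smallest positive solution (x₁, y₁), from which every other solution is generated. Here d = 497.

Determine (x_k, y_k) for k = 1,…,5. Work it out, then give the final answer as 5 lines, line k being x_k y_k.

1201887 53912
2889064721537 129592263888
6944658661946678751 311510514535059400
16693389930459326703284737 748800875565868281911712
40127136686692992928199618718687 1799948075862157952969508541688

[22; 3,2,2,5,6,5,2,2,3,44] for √497; ℓ=10 ⇒ convergent index 9
a_0=22:  p_0=22·1+0=22,  q_0=22·0+1=1
…
a_3=2:  p_3=2·156+67=379,  q_3=2·7+3=17
a_4=5:  p_4=5·379+156=2051,  q_4=5·17+7=92
…
a_6=5:  p_6=5·12685+2051=65476,  q_6=5·569+92=2937
a_7=2:  p_7=2·65476+12685=143637,  q_7=2·2937+569=6443
a_8=2:  p_8=2·143637+65476=352750,  q_8=2·6443+2937=15823
a_9=3:  p_9=3·352750+143637=1201887,  q_9=3·15823+6443=53912
→ (1201887, 53912).  Check: 1201887²=1444532360769, 497·53912²=1444532360768, difference 1.
k=2:  x_2 = 1201887·1201887+497·53912·53912 = 2889064721537,  y_2 = 1201887·53912+53912·1201887 = 129592263888
k=3:  x_3 = 1201887·2889064721537+497·53912·129592263888 = 6944658661946678751,  y_3 = 1201887·129592263888+53912·2889064721537 = 311510514535059400
k=4:  x_4 = 1201887·6944658661946678751+497·53912·311510514535059400 = 16693389930459326703284737,  y_4 = 1201887·311510514535059400+53912·6944658661946678751 = 748800875565868281911712
k=5:  x_5 = 1201887·16693389930459326703284737+497·53912·748800875565868281911712 = 40127136686692992928199618718687,  y_5 = 1201887·748800875565868281911712+53912·16693389930459326703284737 = 1799948075862157952969508541688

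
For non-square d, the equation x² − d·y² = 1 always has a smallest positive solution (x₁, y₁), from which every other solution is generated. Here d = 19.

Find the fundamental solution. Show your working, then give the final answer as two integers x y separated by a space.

√19 → a₀=4, period (2,1,3,1,2,8); ℓ=6 even so k=5
a_0=4:  p_0=4·1+0=4,  q_0=4·0+1=1
a_1=2:  p_1=2·4+1=9,  q_1=2·1+0=2
…
a_3=3:  p_3=3·13+9=48,  q_3=3·3+2=11
a_4=1:  p_4=1·48+13=61,  q_4=1·11+3=14
a_5=2:  p_5=2·61+48=170,  q_5=2·14+11=39
fundamental: x₁=170, y₁=39  (since 28900 − 19·1521 = 1)

170 39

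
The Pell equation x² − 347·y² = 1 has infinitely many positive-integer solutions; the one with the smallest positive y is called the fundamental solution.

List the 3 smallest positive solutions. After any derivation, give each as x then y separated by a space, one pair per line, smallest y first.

√347 → a₀=18, period (1,1,1,2,4,…,1,1,36); ℓ=14 even so k=13
k=0  a_k=18  p_k/q_k = 18/1
…
k=3  a_k=1  p_k/q_k = 56/3
…
k=5  a_k=4  p_k/q_k = 652/35
…
k=7  a_k=17  p_k/q_k = 14269/766
…
k=9  a_k=4  p_k/q_k = 74549/4002
k=10  a_k=2  p_k/q_k = 164168/8813
k=11  a_k=1  p_k/q_k = 238717/12815
k=12  a_k=1  p_k/q_k = 402885/21628
k=13  a_k=1  p_k/q_k = 641602/34443
→ (641602, 34443).  Check: 641602²=411653126404, 347·34443²=411653126403, difference 1.
(641602+34443√347)^2 = 823306252807 + 44197395372√347
(641602+34443√347)^3 = 1056469876826312026 + 56714274530897445√347

641602 34443
823306252807 44197395372
1056469876826312026 56714274530897445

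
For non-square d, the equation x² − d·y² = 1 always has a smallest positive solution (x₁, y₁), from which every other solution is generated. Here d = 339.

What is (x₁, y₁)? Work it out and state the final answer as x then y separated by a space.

√339 = [18; 2,2,2,1,17,1,2,2,2,36, …], period ℓ=10 (even) → k=9
a_0=18:  p_0=18·1+0=18,  q_0=18·0+1=1
a_1=2:  p_1=2·18+1=37,  q_1=2·1+0=2
…
a_6=1:  p_6=1·5542+313=5855,  q_6=1·301+17=318
…
a_8=2:  p_8=2·17252+5855=40359,  q_8=2·937+318=2192
a_9=2:  p_9=2·40359+17252=97970,  q_9=2·2192+937=5321
(x₁, y₁) = (97970, 5321);  97970² − 339·5321² = 1 ✓

97970 5321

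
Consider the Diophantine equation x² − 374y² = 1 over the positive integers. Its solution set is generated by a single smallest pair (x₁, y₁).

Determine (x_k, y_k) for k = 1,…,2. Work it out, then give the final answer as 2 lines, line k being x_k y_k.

√374 = [19; 2,1,18,1,2,38, …], period ℓ=6 (even) → k=5
i=0: a=19 ⇒ p=19, q=1
i=1: a=2 ⇒ p=39, q=2
i=2: a=1 ⇒ p=58, q=3
i=3: a=18 ⇒ p=1083, q=56
i=4: a=1 ⇒ p=1141, q=59
i=5: a=2 ⇒ p=3365, q=174
→ (3365, 174).  Check: 3365²=11323225, 374·174²=11323224, difference 1.
k=2:  x_2 = 3365·3365+374·174·174 = 22646449,  y_2 = 3365·174+174·3365 = 1171020

3365 174
22646449 1171020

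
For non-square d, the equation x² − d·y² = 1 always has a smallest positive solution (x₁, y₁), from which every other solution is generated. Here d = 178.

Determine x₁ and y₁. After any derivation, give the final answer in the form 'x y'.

d=178: √d = [13; 2,1,12,1,2,26] (ℓ=6, even), read p_5/q_5
k=0  a_k=13  p_k/q_k = 13/1
…
k=2  a_k=1  p_k/q_k = 40/3
…
k=4  a_k=1  p_k/q_k = 547/41
k=5  a_k=2  p_k/q_k = 1601/120
fundamental: x₁=1601, y₁=120  (since 2563201 − 178·14400 = 1)

1601 120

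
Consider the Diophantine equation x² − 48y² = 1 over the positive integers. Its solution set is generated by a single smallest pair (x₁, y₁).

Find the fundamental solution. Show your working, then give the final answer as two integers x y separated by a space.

7 1

[6; 1,12] for √48; ℓ=2 ⇒ convergent index 1
k=0  a_k=6  p_k/q_k = 6/1
k=1  a_k=1  p_k/q_k = 7/1
→ (7, 1).  Check: 7²=49, 48·1²=48, difference 1.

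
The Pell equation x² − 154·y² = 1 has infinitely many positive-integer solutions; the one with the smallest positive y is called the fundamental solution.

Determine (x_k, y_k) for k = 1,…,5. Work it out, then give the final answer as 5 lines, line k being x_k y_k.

21295 1716
906954049 73084440
38627172925615 3112666297884
1645131293994988801 132568457553795120
70066141772619400108975 5646090604103467862916

d=154: √d = [12; 2,2,3,1,2,1,3,2,2,24] (ℓ=10, even), read p_9/q_9
a_0=12:  p_0=12·1+0=12,  q_0=12·0+1=1
a_1=2:  p_1=2·12+1=25,  q_1=2·1+0=2
a_2=2:  p_2=2·25+12=62,  q_2=2·2+1=5
a_3=3:  p_3=3·62+25=211,  q_3=3·5+2=17
a_4=1:  p_4=1·211+62=273,  q_4=1·17+5=22
…
a_7=3:  p_7=3·1030+757=3847,  q_7=3·83+61=310
a_8=2:  p_8=2·3847+1030=8724,  q_8=2·310+83=703
a_9=2:  p_9=2·8724+3847=21295,  q_9=2·703+310=1716
(x₁, y₁) = (21295, 1716);  21295² − 154·1716² = 1 ✓
(x_2, y_2) = (21295·21295 + 154·1716·1716, 21295·1716 + 1716·21295) = (906954049, 73084440)
(x_3, y_3) = (21295·906954049 + 154·1716·73084440, 21295·73084440 + 1716·906954049) = (38627172925615, 3112666297884)
(x_4, y_4) = (21295·38627172925615 + 154·1716·3112666297884, 21295·3112666297884 + 1716·38627172925615) = (1645131293994988801, 132568457553795120)
(x_5, y_5) = (21295·1645131293994988801 + 154·1716·132568457553795120, 21295·132568457553795120 + 1716·1645131293994988801) = (70066141772619400108975, 5646090604103467862916)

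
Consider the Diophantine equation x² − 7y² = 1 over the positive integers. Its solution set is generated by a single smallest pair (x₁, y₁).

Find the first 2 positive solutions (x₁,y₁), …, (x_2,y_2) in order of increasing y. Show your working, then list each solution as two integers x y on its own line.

8 3
127 48

√7 = [2; 1,1,1,4, …], period ℓ=4 (even) → k=3
k=0  a_k=2  p_k/q_k = 2/1
k=1  a_k=1  p_k/q_k = 3/1
k=2  a_k=1  p_k/q_k = 5/2
k=3  a_k=1  p_k/q_k = 8/3
fundamental: x₁=8, y₁=3  (since 64 − 7·9 = 1)
(8+3√7)^2 = 127 + 48√7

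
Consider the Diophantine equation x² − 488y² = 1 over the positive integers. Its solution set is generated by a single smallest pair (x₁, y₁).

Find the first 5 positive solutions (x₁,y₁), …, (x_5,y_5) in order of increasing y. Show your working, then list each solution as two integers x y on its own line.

243 11
118097 5346
57394899 2598145
27893802817 1262693124
13556330774163 613666260119

√488 → a₀=22, period (11,44); ℓ=2 even so k=1
i=0: a=22 ⇒ p=22, q=1
i=1: a=11 ⇒ p=243, q=11
(x₁, y₁) = (243, 11);  243² − 488·11² = 1 ✓
k=2:  x_2 = 243·243+488·11·11 = 118097,  y_2 = 243·11+11·243 = 5346
k=3:  x_3 = 243·118097+488·11·5346 = 57394899,  y_3 = 243·5346+11·118097 = 2598145
k=4:  x_4 = 243·57394899+488·11·2598145 = 27893802817,  y_4 = 243·2598145+11·57394899 = 1262693124
k=5:  x_5 = 243·27893802817+488·11·1262693124 = 13556330774163,  y_5 = 243·1262693124+11·27893802817 = 613666260119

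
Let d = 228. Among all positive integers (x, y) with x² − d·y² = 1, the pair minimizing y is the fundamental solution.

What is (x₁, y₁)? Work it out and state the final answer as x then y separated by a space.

151 10

√228 = [15; 10,30, …], period ℓ=2 (even) → k=1
step 0: (15, 1)  from 15·(1,0) + (0,1)
step 1: (151, 10)  from 10·(15,1) + (1,0)
fundamental: x₁=151, y₁=10  (since 22801 − 228·100 = 1)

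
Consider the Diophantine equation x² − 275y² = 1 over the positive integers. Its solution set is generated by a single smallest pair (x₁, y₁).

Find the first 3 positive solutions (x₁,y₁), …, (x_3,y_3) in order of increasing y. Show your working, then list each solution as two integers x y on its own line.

199 12
79201 4776
31521799 1900836

d=275: √d = [16; 1,1,2,1,1,32] (ℓ=6, even), read p_5/q_5
k=0  a_k=16  p_k/q_k = 16/1
k=1  a_k=1  p_k/q_k = 17/1
k=2  a_k=1  p_k/q_k = 33/2
k=3  a_k=2  p_k/q_k = 83/5
k=4  a_k=1  p_k/q_k = 116/7
k=5  a_k=1  p_k/q_k = 199/12
→ (199, 12).  Check: 199²=39601, 275·12²=39600, difference 1.
k=2:  x_2 = 199·199+275·12·12 = 79201,  y_2 = 199·12+12·199 = 4776
k=3:  x_3 = 199·79201+275·12·4776 = 31521799,  y_3 = 199·4776+12·79201 = 1900836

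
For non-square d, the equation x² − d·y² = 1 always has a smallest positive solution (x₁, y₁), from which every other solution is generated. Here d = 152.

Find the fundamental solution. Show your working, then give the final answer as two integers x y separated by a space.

37 3

√152 = [12; 3,24, …], period ℓ=2 (even) → k=1
k=0  a_k=12  p_k/q_k = 12/1
k=1  a_k=3  p_k/q_k = 37/3
(x₁, y₁) = (37, 3);  37² − 152·3² = 1 ✓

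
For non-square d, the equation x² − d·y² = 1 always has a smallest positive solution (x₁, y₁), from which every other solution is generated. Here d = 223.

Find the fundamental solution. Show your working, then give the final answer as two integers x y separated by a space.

d=223: √d = [14; 1,13,1,28] (ℓ=4, even), read p_3/q_3
step 0: (14, 1)  from 14·(1,0) + (0,1)
…
step 2: (209, 14)  from 13·(15,1) + (14,1)
step 3: (224, 15)  from 1·(209,14) + (15,1)
→ (224, 15).  Check: 224²=50176, 223·15²=50175, difference 1.

224 15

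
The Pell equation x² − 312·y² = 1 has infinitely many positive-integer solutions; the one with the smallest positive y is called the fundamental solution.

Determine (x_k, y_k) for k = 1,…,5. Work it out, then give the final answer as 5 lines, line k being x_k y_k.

√312 = [17; 1,1,1,34, …], period ℓ=4 (even) → k=3
k=0  a_k=17  p_k/q_k = 17/1
k=1  a_k=1  p_k/q_k = 18/1
k=2  a_k=1  p_k/q_k = 35/2
k=3  a_k=1  p_k/q_k = 53/3
fundamental: x₁=53, y₁=3  (since 2809 − 312·9 = 1)
(x_2, y_2) = (53·53 + 312·3·3, 53·3 + 3·53) = (5617, 318)
(x_3, y_3) = (53·5617 + 312·3·318, 53·318 + 3·5617) = (595349, 33705)
(x_4, y_4) = (53·595349 + 312·3·33705, 53·33705 + 3·595349) = (63101377, 3572412)
(x_5, y_5) = (53·63101377 + 312·3·3572412, 53·3572412 + 3·63101377) = (6688150613, 378641967)

53 3
5617 318
595349 33705
63101377 3572412
6688150613 378641967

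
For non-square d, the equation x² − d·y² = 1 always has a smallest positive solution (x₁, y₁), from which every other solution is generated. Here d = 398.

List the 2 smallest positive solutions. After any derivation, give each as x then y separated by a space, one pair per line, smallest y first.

√398 → a₀=19, period (1,18,1,38); ℓ=4 even so k=3
step 0: (19, 1)  from 19·(1,0) + (0,1)
step 1: (20, 1)  from 1·(19,1) + (1,0)
step 2: (379, 19)  from 18·(20,1) + (19,1)
step 3: (399, 20)  from 1·(379,19) + (20,1)
fundamental: x₁=399, y₁=20  (since 159201 − 398·400 = 1)
(399+20√398)^2 = 318401 + 15960√398

399 20
318401 15960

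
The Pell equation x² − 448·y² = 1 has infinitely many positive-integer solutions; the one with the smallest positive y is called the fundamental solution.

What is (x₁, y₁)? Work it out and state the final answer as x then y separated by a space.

127 6

d=448: √d = [21; 6,42] (ℓ=2, even), read p_1/q_1
k=0  a_k=21  p_k/q_k = 21/1
k=1  a_k=6  p_k/q_k = 127/6
(x₁, y₁) = (127, 6);  127² − 448·6² = 1 ✓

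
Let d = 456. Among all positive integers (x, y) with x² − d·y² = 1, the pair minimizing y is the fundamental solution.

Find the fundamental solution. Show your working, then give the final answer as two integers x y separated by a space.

1025 48

[21; 2,1,4,1,2,42] for √456; ℓ=6 ⇒ convergent index 5
step 0: (21, 1)  from 21·(1,0) + (0,1)
…
step 4: (363, 17)  from 1·(299,14) + (64,3)
step 5: (1025, 48)  from 2·(363,17) + (299,14)
fundamental: x₁=1025, y₁=48  (since 1050625 − 456·2304 = 1)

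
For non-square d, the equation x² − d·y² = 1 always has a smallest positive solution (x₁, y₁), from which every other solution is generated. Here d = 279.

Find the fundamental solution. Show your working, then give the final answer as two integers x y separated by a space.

d=279: √d = [16; 1,2,2,1,2,2,1,32] (ℓ=8, even), read p_7/q_7
a_0=16:  p_0=16·1+0=16,  q_0=16·0+1=1
a_1=1:  p_1=1·16+1=17,  q_1=1·1+0=1
…
a_6=2:  p_6=2·451+167=1069,  q_6=2·27+10=64
a_7=1:  p_7=1·1069+451=1520,  q_7=1·64+27=91
(x₁, y₁) = (1520, 91);  1520² − 279·91² = 1 ✓

1520 91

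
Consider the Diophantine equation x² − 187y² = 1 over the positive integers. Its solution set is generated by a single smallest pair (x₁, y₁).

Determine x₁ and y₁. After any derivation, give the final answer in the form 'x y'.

[13; 1,2,13,2,1,26] for √187; ℓ=6 ⇒ convergent index 5
step 0: (13, 1)  from 13·(1,0) + (0,1)
…
step 4: (1135, 83)  from 2·(547,40) + (41,3)
step 5: (1682, 123)  from 1·(1135,83) + (547,40)
fundamental: x₁=1682, y₁=123  (since 2829124 − 187·15129 = 1)

1682 123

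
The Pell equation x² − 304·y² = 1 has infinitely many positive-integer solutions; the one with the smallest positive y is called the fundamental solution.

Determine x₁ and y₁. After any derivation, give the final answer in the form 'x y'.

[17; 2,3,2,1,1,1,1,1,2,3,2,34] for √304; ℓ=12 ⇒ convergent index 11
k=0  a_k=17  p_k/q_k = 17/1
k=1  a_k=2  p_k/q_k = 35/2
k=2  a_k=3  p_k/q_k = 122/7
k=3  a_k=2  p_k/q_k = 279/16
k=4  a_k=1  p_k/q_k = 401/23
…
k=7  a_k=1  p_k/q_k = 1761/101
…
k=9  a_k=2  p_k/q_k = 7445/427
k=10  a_k=3  p_k/q_k = 25177/1444
k=11  a_k=2  p_k/q_k = 57799/3315
(x₁, y₁) = (57799, 3315);  57799² − 304·3315² = 1 ✓

57799 3315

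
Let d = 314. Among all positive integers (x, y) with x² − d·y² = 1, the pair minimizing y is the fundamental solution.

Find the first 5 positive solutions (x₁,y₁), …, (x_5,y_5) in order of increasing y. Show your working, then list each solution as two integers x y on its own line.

√314 → a₀=17, period (1,2,1,1,2,1,34); ℓ=7 odd so k=13
a_0=17:  p_0=17·1+0=17,  q_0=17·0+1=1
…
a_9=2:  p_9=2·15824+15381=47029,  q_9=2·893+868=2654
…
a_12=2:  p_12=2·109882+62853=282617,  q_12=2·6201+3547=15949
a_13=1:  p_13=1·282617+109882=392499,  q_13=1·15949+6201=22150
→ (392499, 22150).  Check: 392499²=154055465001, 314·22150²=154055465000, difference 1.
n=2: (392499,22150)∘(392499,22150) = (392499·392499+314·22150·22150, 392499·22150+22150·392499) = (308110930001,17387705700)
n=3: (308110930001,17387705700)∘(392499,22150) = (392499·308110930001+314·22150·17387705700, 392499·17387705700+22150·308110930001) = (241866463828532499,13649314199066450)
n=4: (241866463828532499,13649314199066450)∘(392499,22150) = (392499·241866463828532499+314·22150·13649314199066450, 392499·13649314199066450+22150·241866463828532499) = (189864690372162243720001,10714684347621377411400)
n=5: (189864690372162243720001,10714684347621377411400)∘(392499,22150) = (392499·189864690372162243720001+314·22150·10714684347621377411400, 392499·10714684347621377411400+22150·189864690372162243720001) = (149043402212524750531884812499,8411005783500436710995110750)

392499 22150
308110930001 17387705700
241866463828532499 13649314199066450
189864690372162243720001 10714684347621377411400
149043402212524750531884812499 8411005783500436710995110750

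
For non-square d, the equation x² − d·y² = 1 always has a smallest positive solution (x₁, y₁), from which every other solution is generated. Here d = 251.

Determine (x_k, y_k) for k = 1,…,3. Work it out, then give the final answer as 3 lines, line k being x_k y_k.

d=251: √d = [15; 1,5,2,1,2,…,5,1,30] (ℓ=14, even), read p_13/q_13
k=0  a_k=15  p_k/q_k = 15/1
…
k=4  a_k=1  p_k/q_k = 301/19
…
k=6  a_k=2  p_k/q_k = 1917/121
k=7  a_k=15  p_k/q_k = 29563/1866
k=8  a_k=2  p_k/q_k = 61043/3853
k=9  a_k=2  p_k/q_k = 151649/9572
k=10  a_k=1  p_k/q_k = 212692/13425
…
k=12  a_k=5  p_k/q_k = 3097857/195535
k=13  a_k=1  p_k/q_k = 3674890/231957
→ (3674890, 231957).  Check: 3674890²=13504816512100, 251·231957²=13504816512099, difference 1.
n=2: (3674890,231957)∘(3674890,231957) = (3674890·3674890+251·231957·231957, 3674890·231957+231957·3674890) = (27009633024199,1704832919460)
n=3: (27009633024199,1704832919460)∘(3674890,231957) = (3674890·27009633024199+251·231957·1704832919460, 3674890·1704832919460+231957·27009633024199) = (198514860608593651330,12530146894788486843)

3674890 231957
27009633024199 1704832919460
198514860608593651330 12530146894788486843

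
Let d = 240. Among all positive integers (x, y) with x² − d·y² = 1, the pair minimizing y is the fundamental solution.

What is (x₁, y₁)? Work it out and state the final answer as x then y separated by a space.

√240 = [15; 2,30, …], period ℓ=2 (even) → k=1
k=0  a_k=15  p_k/q_k = 15/1
k=1  a_k=2  p_k/q_k = 31/2
fundamental: x₁=31, y₁=2  (since 961 − 240·4 = 1)

31 2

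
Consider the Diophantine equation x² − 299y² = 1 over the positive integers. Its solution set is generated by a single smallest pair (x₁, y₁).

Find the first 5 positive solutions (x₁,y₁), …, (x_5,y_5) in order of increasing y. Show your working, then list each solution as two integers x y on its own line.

√299 = [17; 3,2,3,34, …], period ℓ=4 (even) → k=3
i=0: a=17 ⇒ p=17, q=1
i=1: a=3 ⇒ p=52, q=3
i=2: a=2 ⇒ p=121, q=7
i=3: a=3 ⇒ p=415, q=24
→ (415, 24).  Check: 415²=172225, 299·24²=172224, difference 1.
(415+24√299)^2 = 344449 + 19920√299
(415+24√299)^3 = 285892255 + 16533576√299
(415+24√299)^4 = 237290227201 + 13722848160√299
(415+24√299)^5 = 196950602684575 + 11389947439224√299

415 24
344449 19920
285892255 16533576
237290227201 13722848160
196950602684575 11389947439224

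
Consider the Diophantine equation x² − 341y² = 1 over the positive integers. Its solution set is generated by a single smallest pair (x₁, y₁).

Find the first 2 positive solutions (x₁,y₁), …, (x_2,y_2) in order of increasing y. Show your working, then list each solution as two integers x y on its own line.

10626551 575460
225847172311201 12230310076920

[18; 2,6,1,8,2,…,6,2,36] for √341; ℓ=14 ⇒ convergent index 13
a_0=18:  p_0=18·1+0=18,  q_0=18·0+1=1
…
a_3=1:  p_3=1·240+37=277,  q_3=1·13+2=15
a_4=8:  p_4=8·277+240=2456,  q_4=8·15+13=133
…
a_11=1:  p_11=1·641940+76727=718667,  q_11=1·34763+4155=38918
a_12=6:  p_12=6·718667+641940=4953942,  q_12=6·38918+34763=268271
a_13=2:  p_13=2·4953942+718667=10626551,  q_13=2·268271+38918=575460
fundamental: x₁=10626551, y₁=575460  (since 112923586155601 − 341·331154211600 = 1)
(x_2, y_2) = (10626551·10626551 + 341·575460·575460, 10626551·575460 + 575460·10626551) = (225847172311201, 12230310076920)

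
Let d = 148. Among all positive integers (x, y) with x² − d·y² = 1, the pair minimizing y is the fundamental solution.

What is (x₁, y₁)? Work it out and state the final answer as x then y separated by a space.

73 6

√148 = [12; 6,24, …], period ℓ=2 (even) → k=1
step 0: (12, 1)  from 12·(1,0) + (0,1)
step 1: (73, 6)  from 6·(12,1) + (1,0)
(x₁, y₁) = (73, 6);  73² − 148·6² = 1 ✓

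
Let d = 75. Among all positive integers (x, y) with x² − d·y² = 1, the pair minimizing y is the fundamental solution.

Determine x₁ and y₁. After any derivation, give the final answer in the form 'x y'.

d=75: √d = [8; 1,1,1,16] (ℓ=4, even), read p_3/q_3
a_0=8:  p_0=8·1+0=8,  q_0=8·0+1=1
…
a_2=1:  p_2=1·9+8=17,  q_2=1·1+1=2
a_3=1:  p_3=1·17+9=26,  q_3=1·2+1=3
fundamental: x₁=26, y₁=3  (since 676 − 75·9 = 1)

26 3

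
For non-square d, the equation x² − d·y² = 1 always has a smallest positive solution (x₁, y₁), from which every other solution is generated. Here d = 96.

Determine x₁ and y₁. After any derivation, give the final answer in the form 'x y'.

49 5

√96 → a₀=9, period (1,3,1,18); ℓ=4 even so k=3
i=0: a=9 ⇒ p=9, q=1
…
i=2: a=3 ⇒ p=39, q=4
i=3: a=1 ⇒ p=49, q=5
fundamental: x₁=49, y₁=5  (since 2401 − 96·25 = 1)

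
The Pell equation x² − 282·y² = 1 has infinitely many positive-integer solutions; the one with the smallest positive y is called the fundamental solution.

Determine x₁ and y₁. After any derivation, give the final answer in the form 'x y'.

2351 140

√282 = [16; 1,3,1,4,1,3,1,32, …], period ℓ=8 (even) → k=7
k=0  a_k=16  p_k/q_k = 16/1
k=1  a_k=1  p_k/q_k = 17/1
k=2  a_k=3  p_k/q_k = 67/4
k=3  a_k=1  p_k/q_k = 84/5
k=4  a_k=4  p_k/q_k = 403/24
k=5  a_k=1  p_k/q_k = 487/29
k=6  a_k=3  p_k/q_k = 1864/111
k=7  a_k=1  p_k/q_k = 2351/140
fundamental: x₁=2351, y₁=140  (since 5527201 − 282·19600 = 1)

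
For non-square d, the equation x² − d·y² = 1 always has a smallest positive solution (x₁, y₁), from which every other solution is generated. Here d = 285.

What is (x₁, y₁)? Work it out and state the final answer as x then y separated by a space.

2431 144

√285 → a₀=16, period (1,7,2,7,1,32); ℓ=6 even so k=5
step 0: (16, 1)  from 16·(1,0) + (0,1)
…
step 4: (2144, 127)  from 7·(287,17) + (135,8)
step 5: (2431, 144)  from 1·(2144,127) + (287,17)
(x₁, y₁) = (2431, 144);  2431² − 285·144² = 1 ✓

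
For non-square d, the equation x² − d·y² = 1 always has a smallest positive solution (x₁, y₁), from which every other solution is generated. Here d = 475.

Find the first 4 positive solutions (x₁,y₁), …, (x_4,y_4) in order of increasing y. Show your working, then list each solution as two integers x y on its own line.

57799 2652
6681448801 306565896
772362118440199 35438404443156
89283516160768675201 4096608676513381392

√475 → a₀=21, period (1,3,1,6,2,6,1,3,1,42); ℓ=10 even so k=9
i=0: a=21 ⇒ p=21, q=1
i=1: a=1 ⇒ p=22, q=1
…
i=8: a=3 ⇒ p=45921, q=2107
i=9: a=1 ⇒ p=57799, q=2652
(x₁, y₁) = (57799, 2652);  57799² − 475·2652² = 1 ✓
(57799+2652√475)^2 = 6681448801 + 306565896√475
(57799+2652√475)^3 = 772362118440199 + 35438404443156√475
(57799+2652√475)^4 = 89283516160768675201 + 4096608676513381392√475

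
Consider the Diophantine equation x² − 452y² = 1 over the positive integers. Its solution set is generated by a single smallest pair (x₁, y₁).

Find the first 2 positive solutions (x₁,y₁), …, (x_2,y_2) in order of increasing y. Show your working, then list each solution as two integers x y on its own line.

√452 = [21; 3,1,5,3,10,3,5,1,3,42, …], period ℓ=10 (even) → k=9
i=0: a=21 ⇒ p=21, q=1
…
i=3: a=5 ⇒ p=489, q=23
i=4: a=3 ⇒ p=1552, q=73
i=5: a=10 ⇒ p=16009, q=753
i=6: a=3 ⇒ p=49579, q=2332
i=7: a=5 ⇒ p=263904, q=12413
i=8: a=1 ⇒ p=313483, q=14745
i=9: a=3 ⇒ p=1204353, q=56648
(x₁, y₁) = (1204353, 56648);  1204353² − 452·56648² = 1 ✓
k=2:  x_2 = 1204353·1204353+452·56648·56648 = 2900932297217,  y_2 = 1204353·56648+56648·1204353 = 136448377488

1204353 56648
2900932297217 136448377488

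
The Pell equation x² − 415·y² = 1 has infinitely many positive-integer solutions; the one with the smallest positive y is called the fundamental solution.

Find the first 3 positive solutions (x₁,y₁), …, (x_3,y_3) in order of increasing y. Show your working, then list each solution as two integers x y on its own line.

[20; 2,1,2,4,6,…,1,2,40] for √415; ℓ=16 ⇒ convergent index 15
i=0: a=20 ⇒ p=20, q=1
…
i=2: a=1 ⇒ p=61, q=3
i=3: a=2 ⇒ p=163, q=8
i=4: a=4 ⇒ p=713, q=35
…
i=6: a=1 ⇒ p=5154, q=253
i=7: a=1 ⇒ p=9595, q=471
…
i=12: a=4 ⇒ p=2110961, q=103623
i=13: a=2 ⇒ p=4730294, q=232201
i=14: a=1 ⇒ p=6841255, q=335824
i=15: a=2 ⇒ p=18412804, q=903849
(x₁, y₁) = (18412804, 903849);  18412804² − 415·903849² = 1 ✓
n=2: (18412804,903849)∘(18412804,903849) = (18412804·18412804+415·903849·903849, 18412804·903849+903849·18412804) = (678062702284831,33284788965192)
n=3: (678062702284831,33284788965192)∘(18412804,903849) = (18412804·678062702284831+415·903849·33284788965192, 18412804·33284788965192+903849·678062702284831) = (24970071273761872339444,1225732590794885332887)

18412804 903849
678062702284831 33284788965192
24970071273761872339444 1225732590794885332887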